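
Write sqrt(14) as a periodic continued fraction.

[3; (1, 2, 1, 6)]

Write x_i = (sqrt(14) + m_i)/d_i with (m_0, d_0) = (0, 1). a_0 = floor(sqrt(14)) = 3, since 3^2 = 9 <= 14 < 16 = 4^2.
Iterate m_{i+1} = d_i*a_i - m_i, d_{i+1} = (14 - m_{i+1}^2)/d_i, a_{i+1} = floor((a_0 + m_{i+1})/d_{i+1}):
  m_1 = 1*3 - 0 = 3, d_1 = (14 - 3^2)/1 = 5/1 = 5, a_1 = floor((3 + 3)/5) = 1.
  m_2 = 5*1 - 3 = 2, d_2 = (14 - 2^2)/5 = 10/5 = 2, a_2 = floor((3 + 2)/2) = 2.
  m_3 = 2*2 - 2 = 2, d_3 = (14 - 2^2)/2 = 10/2 = 5, a_3 = floor((3 + 2)/5) = 1.
  m_4 = 5*1 - 2 = 3, d_4 = (14 - 3^2)/5 = 5/5 = 1, a_4 = floor((3 + 3)/1) = 6.
  m_5 = 1*6 - 3 = 3, d_5 = (14 - 3^2)/1 = 5/1 = 5: (m_5, d_5) = (m_1, d_1) = (3, 5), so from here the quotients repeat a_1, ..., a_4; the period length is 4.
Hence the expansion of sqrt(14) is a_0 = 3 followed by the repeating block 1, 2, 1, 6 (period 4).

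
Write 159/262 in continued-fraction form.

[0; 1, 1, 1, 1, 5, 4, 2]

Run the Euclidean algorithm on 159 and 262; the successive quotients are the partial quotients a_0, a_1, ... (each step inverts the fractional part left over by the previous one):
  159 = 0*262 + 159, so a_0 = 0.
  262 = 1*159 + 103, so a_1 = 1.
  159 = 1*103 + 56, so a_2 = 1.
  103 = 1*56 + 47, so a_3 = 1.
  56 = 1*47 + 9, so a_4 = 1.
  47 = 5*9 + 2, so a_5 = 5.
  9 = 4*2 + 1, so a_6 = 4.
  2 = 2*1 + 0, so a_7 = 2.
The remainder reaches 0 after 8 divisions, so the expansion has 8 partial quotients, read off in order.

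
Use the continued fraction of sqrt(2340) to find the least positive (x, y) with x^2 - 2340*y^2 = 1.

(x, y) = (33281, 688)

First expand sqrt(2340) as a continued fraction. With x_i = (sqrt(2340) + m_i)/d_i and (m_0, d_0) = (0, 1): a_0 = floor(sqrt(2340)) = 48, since 48^2 = 2304 <= 2340 < 2401 = 49^2.
Iterate m_{i+1} = d_i*a_i - m_i, d_{i+1} = (2340 - m_{i+1}^2)/d_i, a_{i+1} = floor((a_0 + m_{i+1})/d_{i+1}):
  m_1 = 1*48 - 0 = 48, d_1 = (2340 - 48^2)/1 = 36/1 = 36, a_1 = floor((48 + 48)/36) = 2.
  m_2 = 36*2 - 48 = 24, d_2 = (2340 - 24^2)/36 = 1764/36 = 49, a_2 = floor((48 + 24)/49) = 1.
  m_3 = 49*1 - 24 = 25, d_3 = (2340 - 25^2)/49 = 1715/49 = 35, a_3 = floor((48 + 25)/35) = 2.
  m_4 = 35*2 - 25 = 45, d_4 = (2340 - 45^2)/35 = 315/35 = 9, a_4 = floor((48 + 45)/9) = 10.
  m_5 = 9*10 - 45 = 45, d_5 = (2340 - 45^2)/9 = 315/9 = 35, a_5 = floor((48 + 45)/35) = 2.
  m_6 = 35*2 - 45 = 25, d_6 = (2340 - 25^2)/35 = 1715/35 = 49, a_6 = floor((48 + 25)/49) = 1.
  m_7 = 49*1 - 25 = 24, d_7 = (2340 - 24^2)/49 = 1764/49 = 36, a_7 = floor((48 + 24)/36) = 2.
  m_8 = 36*2 - 24 = 48, d_8 = (2340 - 48^2)/36 = 36/36 = 1, a_8 = floor((48 + 48)/1) = 96.
  m_9 = 1*96 - 48 = 48, d_9 = (2340 - 48^2)/1 = 36/1 = 36: (m_9, d_9) = (m_1, d_1) = (48, 36), so from here the quotients repeat a_1, ..., a_8; the period length is 8.
So sqrt(2340) = [48; (2, 1, 2, 10, 2, 1, 2, 96)] with period length k = 8.
k is even, so the fundamental solution of x^2 - 2340y^2 = 1 is (p_{k-1}, q_{k-1}) = (p_7, q_7); compute convergents through index 7.
Convergents (p_i = a_i*p_{i-1} + p_{i-2}, q_i = a_i*q_{i-1} + q_{i-2} with p_{-2}=0, p_{-1}=1, q_{-2}=1, q_{-1}=0):
  i=0: a_0=48, p_0 = 48*1 + 0 = 48, q_0 = 48*0 + 1 = 1.
  i=1: a_1=2, p_1 = 2*48 + 1 = 97, q_1 = 2*1 + 0 = 2.
  i=2: a_2=1, p_2 = 1*97 + 48 = 145, q_2 = 1*2 + 1 = 3.
  i=3: a_3=2, p_3 = 2*145 + 97 = 387, q_3 = 2*3 + 2 = 8.
  i=4: a_4=10, p_4 = 10*387 + 145 = 4015, q_4 = 10*8 + 3 = 83.
  i=5: a_5=2, p_5 = 2*4015 + 387 = 8417, q_5 = 2*83 + 8 = 174.
  i=6: a_6=1, p_6 = 1*8417 + 4015 = 12432, q_6 = 1*174 + 83 = 257.
  i=7: a_7=2, p_7 = 2*12432 + 8417 = 33281, q_7 = 2*257 + 174 = 688.
Check: 33281^2 - 2340*688^2 = 1107624961 - 1107624960 = 1, so (x, y) = (33281, 688) solves the equation, and by the theorem it is the least positive solution.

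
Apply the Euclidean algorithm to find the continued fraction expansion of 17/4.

Run the Euclidean algorithm on 17 and 4; the successive quotients are the partial quotients a_0, a_1, ... (each step inverts the fractional part left over by the previous one):
  17 = 4*4 + 1, so a_0 = 4.
  4 = 4*1 + 0, so a_1 = 4.
The remainder reaches 0 after 2 divisions, so the expansion has 2 partial quotients, read off in order.

[4; 4]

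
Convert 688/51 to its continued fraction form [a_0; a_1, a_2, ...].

Run the Euclidean algorithm on 688 and 51; the successive quotients are the partial quotients a_0, a_1, ... (each step inverts the fractional part left over by the previous one):
  688 = 13*51 + 25, so a_0 = 13.
  51 = 2*25 + 1, so a_1 = 2.
  25 = 25*1 + 0, so a_2 = 25.
The remainder reaches 0 after 3 divisions, so the expansion has 3 partial quotients, read off in order.

[13; 2, 25]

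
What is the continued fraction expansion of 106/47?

[2; 3, 1, 11]

Run the Euclidean algorithm on 106 and 47; the successive quotients are the partial quotients a_0, a_1, ... (each step inverts the fractional part left over by the previous one):
  106 = 2*47 + 12, so a_0 = 2.
  47 = 3*12 + 11, so a_1 = 3.
  12 = 1*11 + 1, so a_2 = 1.
  11 = 11*1 + 0, so a_3 = 11.
The remainder reaches 0 after 4 divisions, so the expansion has 4 partial quotients, read off in order.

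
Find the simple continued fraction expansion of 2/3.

Run the Euclidean algorithm on 2 and 3; the successive quotients are the partial quotients a_0, a_1, ... (each step inverts the fractional part left over by the previous one):
  2 = 0*3 + 2, so a_0 = 0.
  3 = 1*2 + 1, so a_1 = 1.
  2 = 2*1 + 0, so a_2 = 2.
The remainder reaches 0 after 3 divisions, so the expansion has 3 partial quotients, read off in order.

[0; 1, 2]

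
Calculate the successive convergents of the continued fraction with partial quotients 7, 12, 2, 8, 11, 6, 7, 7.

Using the convergent recurrence p_i = a_i*p_{i-1} + p_{i-2}, q_i = a_i*q_{i-1} + q_{i-2} with p_{-2}=0, p_{-1}=1, q_{-2}=1, q_{-1}=0:
  i=0: a_0=7, p_0 = 7*1 + 0 = 7, q_0 = 7*0 + 1 = 1.
  i=1: a_1=12, p_1 = 12*7 + 1 = 85, q_1 = 12*1 + 0 = 12.
  i=2: a_2=2, p_2 = 2*85 + 7 = 177, q_2 = 2*12 + 1 = 25.
  i=3: a_3=8, p_3 = 8*177 + 85 = 1501, q_3 = 8*25 + 12 = 212.
  i=4: a_4=11, p_4 = 11*1501 + 177 = 16688, q_4 = 11*212 + 25 = 2357.
  i=5: a_5=6, p_5 = 6*16688 + 1501 = 101629, q_5 = 6*2357 + 212 = 14354.
  i=6: a_6=7, p_6 = 7*101629 + 16688 = 728091, q_6 = 7*14354 + 2357 = 102835.
  i=7: a_7=7, p_7 = 7*728091 + 101629 = 5198266, q_7 = 7*102835 + 14354 = 734199.

7/1, 85/12, 177/25, 1501/212, 16688/2357, 101629/14354, 728091/102835, 5198266/734199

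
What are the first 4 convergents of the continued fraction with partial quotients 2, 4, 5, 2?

2/1, 9/4, 47/21, 103/46

Using the convergent recurrence p_i = a_i*p_{i-1} + p_{i-2}, q_i = a_i*q_{i-1} + q_{i-2} with p_{-2}=0, p_{-1}=1, q_{-2}=1, q_{-1}=0:
  i=0: a_0=2, p_0 = 2*1 + 0 = 2, q_0 = 2*0 + 1 = 1.
  i=1: a_1=4, p_1 = 4*2 + 1 = 9, q_1 = 4*1 + 0 = 4.
  i=2: a_2=5, p_2 = 5*9 + 2 = 47, q_2 = 5*4 + 1 = 21.
  i=3: a_3=2, p_3 = 2*47 + 9 = 103, q_3 = 2*21 + 4 = 46.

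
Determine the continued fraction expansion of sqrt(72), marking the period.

[8; (2, 16)]

Write x_i = (sqrt(72) + m_i)/d_i with (m_0, d_0) = (0, 1). a_0 = floor(sqrt(72)) = 8, since 8^2 = 64 <= 72 < 81 = 9^2.
Iterate m_{i+1} = d_i*a_i - m_i, d_{i+1} = (72 - m_{i+1}^2)/d_i, a_{i+1} = floor((a_0 + m_{i+1})/d_{i+1}):
  m_1 = 1*8 - 0 = 8, d_1 = (72 - 8^2)/1 = 8/1 = 8, a_1 = floor((8 + 8)/8) = 2.
  m_2 = 8*2 - 8 = 8, d_2 = (72 - 8^2)/8 = 8/8 = 1, a_2 = floor((8 + 8)/1) = 16.
  m_3 = 1*16 - 8 = 8, d_3 = (72 - 8^2)/1 = 8/1 = 8: (m_3, d_3) = (m_1, d_1) = (8, 8), so from here the quotients repeat a_1, a_2; the period length is 2.
Hence the expansion of sqrt(72) is a_0 = 8 followed by the repeating block 2, 16 (period 2).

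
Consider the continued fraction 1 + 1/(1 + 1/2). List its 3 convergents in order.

1/1, 2/1, 5/3

Using the convergent recurrence p_i = a_i*p_{i-1} + p_{i-2}, q_i = a_i*q_{i-1} + q_{i-2} with p_{-2}=0, p_{-1}=1, q_{-2}=1, q_{-1}=0:
  i=0: a_0=1, p_0 = 1*1 + 0 = 1, q_0 = 1*0 + 1 = 1.
  i=1: a_1=1, p_1 = 1*1 + 1 = 2, q_1 = 1*1 + 0 = 1.
  i=2: a_2=2, p_2 = 2*2 + 1 = 5, q_2 = 2*1 + 1 = 3.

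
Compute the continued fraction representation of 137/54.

Run the Euclidean algorithm on 137 and 54; the successive quotients are the partial quotients a_0, a_1, ... (each step inverts the fractional part left over by the previous one):
  137 = 2*54 + 29, so a_0 = 2.
  54 = 1*29 + 25, so a_1 = 1.
  29 = 1*25 + 4, so a_2 = 1.
  25 = 6*4 + 1, so a_3 = 6.
  4 = 4*1 + 0, so a_4 = 4.
The remainder reaches 0 after 5 divisions, so the expansion has 5 partial quotients, read off in order.

[2; 1, 1, 6, 4]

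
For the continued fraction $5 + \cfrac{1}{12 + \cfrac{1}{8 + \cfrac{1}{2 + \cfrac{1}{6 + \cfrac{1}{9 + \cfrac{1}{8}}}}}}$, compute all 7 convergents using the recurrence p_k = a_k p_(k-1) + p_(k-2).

Using the convergent recurrence p_i = a_i*p_{i-1} + p_{i-2}, q_i = a_i*q_{i-1} + q_{i-2} with p_{-2}=0, p_{-1}=1, q_{-2}=1, q_{-1}=0:
  i=0: a_0=5, p_0 = 5*1 + 0 = 5, q_0 = 5*0 + 1 = 1.
  i=1: a_1=12, p_1 = 12*5 + 1 = 61, q_1 = 12*1 + 0 = 12.
  i=2: a_2=8, p_2 = 8*61 + 5 = 493, q_2 = 8*12 + 1 = 97.
  i=3: a_3=2, p_3 = 2*493 + 61 = 1047, q_3 = 2*97 + 12 = 206.
  i=4: a_4=6, p_4 = 6*1047 + 493 = 6775, q_4 = 6*206 + 97 = 1333.
  i=5: a_5=9, p_5 = 9*6775 + 1047 = 62022, q_5 = 9*1333 + 206 = 12203.
  i=6: a_6=8, p_6 = 8*62022 + 6775 = 502951, q_6 = 8*12203 + 1333 = 98957.

5/1, 61/12, 493/97, 1047/206, 6775/1333, 62022/12203, 502951/98957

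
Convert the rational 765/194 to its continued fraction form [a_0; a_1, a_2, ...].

Run the Euclidean algorithm on 765 and 194; the successive quotients are the partial quotients a_0, a_1, ... (each step inverts the fractional part left over by the previous one):
  765 = 3*194 + 183, so a_0 = 3.
  194 = 1*183 + 11, so a_1 = 1.
  183 = 16*11 + 7, so a_2 = 16.
  11 = 1*7 + 4, so a_3 = 1.
  7 = 1*4 + 3, so a_4 = 1.
  4 = 1*3 + 1, so a_5 = 1.
  3 = 3*1 + 0, so a_6 = 3.
The remainder reaches 0 after 7 divisions, so the expansion has 7 partial quotients, read off in order.

[3; 1, 16, 1, 1, 1, 3]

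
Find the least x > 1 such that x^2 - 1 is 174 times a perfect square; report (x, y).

(x, y) = (1451, 110)

First expand sqrt(174) as a continued fraction. With x_i = (sqrt(174) + m_i)/d_i and (m_0, d_0) = (0, 1): a_0 = floor(sqrt(174)) = 13, since 13^2 = 169 <= 174 < 196 = 14^2.
Iterate m_{i+1} = d_i*a_i - m_i, d_{i+1} = (174 - m_{i+1}^2)/d_i, a_{i+1} = floor((a_0 + m_{i+1})/d_{i+1}):
  m_1 = 1*13 - 0 = 13, d_1 = (174 - 13^2)/1 = 5/1 = 5, a_1 = floor((13 + 13)/5) = 5.
  m_2 = 5*5 - 13 = 12, d_2 = (174 - 12^2)/5 = 30/5 = 6, a_2 = floor((13 + 12)/6) = 4.
  m_3 = 6*4 - 12 = 12, d_3 = (174 - 12^2)/6 = 30/6 = 5, a_3 = floor((13 + 12)/5) = 5.
  m_4 = 5*5 - 12 = 13, d_4 = (174 - 13^2)/5 = 5/5 = 1, a_4 = floor((13 + 13)/1) = 26.
  m_5 = 1*26 - 13 = 13, d_5 = (174 - 13^2)/1 = 5/1 = 5: (m_5, d_5) = (m_1, d_1) = (13, 5), so from here the quotients repeat a_1, ..., a_4; the period length is 4.
So sqrt(174) = [13; (5, 4, 5, 26)] with period length k = 4.
k is even, so the fundamental solution of x^2 - 174y^2 = 1 is (p_{k-1}, q_{k-1}) = (p_3, q_3); compute convergents through index 3.
Convergents (p_i = a_i*p_{i-1} + p_{i-2}, q_i = a_i*q_{i-1} + q_{i-2} with p_{-2}=0, p_{-1}=1, q_{-2}=1, q_{-1}=0):
  i=0: a_0=13, p_0 = 13*1 + 0 = 13, q_0 = 13*0 + 1 = 1.
  i=1: a_1=5, p_1 = 5*13 + 1 = 66, q_1 = 5*1 + 0 = 5.
  i=2: a_2=4, p_2 = 4*66 + 13 = 277, q_2 = 4*5 + 1 = 21.
  i=3: a_3=5, p_3 = 5*277 + 66 = 1451, q_3 = 5*21 + 5 = 110.
Check: 1451^2 - 174*110^2 = 2105401 - 2105400 = 1, so (x, y) = (1451, 110) solves the equation, and by the theorem it is the least positive solution.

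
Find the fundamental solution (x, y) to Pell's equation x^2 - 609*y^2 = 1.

(x, y) = (605695, 24544)

First expand sqrt(609) as a continued fraction. With x_i = (sqrt(609) + m_i)/d_i and (m_0, d_0) = (0, 1): a_0 = floor(sqrt(609)) = 24, since 24^2 = 576 <= 609 < 625 = 25^2.
Iterate m_{i+1} = d_i*a_i - m_i, d_{i+1} = (609 - m_{i+1}^2)/d_i, a_{i+1} = floor((a_0 + m_{i+1})/d_{i+1}):
  m_1 = 1*24 - 0 = 24, d_1 = (609 - 24^2)/1 = 33/1 = 33, a_1 = floor((24 + 24)/33) = 1.
  m_2 = 33*1 - 24 = 9, d_2 = (609 - 9^2)/33 = 528/33 = 16, a_2 = floor((24 + 9)/16) = 2.
  m_3 = 16*2 - 9 = 23, d_3 = (609 - 23^2)/16 = 80/16 = 5, a_3 = floor((24 + 23)/5) = 9.
  m_4 = 5*9 - 23 = 22, d_4 = (609 - 22^2)/5 = 125/5 = 25, a_4 = floor((24 + 22)/25) = 1.
  m_5 = 25*1 - 22 = 3, d_5 = (609 - 3^2)/25 = 600/25 = 24, a_5 = floor((24 + 3)/24) = 1.
  m_6 = 24*1 - 3 = 21, d_6 = (609 - 21^2)/24 = 168/24 = 7, a_6 = floor((24 + 21)/7) = 6.
  m_7 = 7*6 - 21 = 21, d_7 = (609 - 21^2)/7 = 168/7 = 24, a_7 = floor((24 + 21)/24) = 1.
  m_8 = 24*1 - 21 = 3, d_8 = (609 - 3^2)/24 = 600/24 = 25, a_8 = floor((24 + 3)/25) = 1.
  m_9 = 25*1 - 3 = 22, d_9 = (609 - 22^2)/25 = 125/25 = 5, a_9 = floor((24 + 22)/5) = 9.
  m_10 = 5*9 - 22 = 23, d_10 = (609 - 23^2)/5 = 80/5 = 16, a_10 = floor((24 + 23)/16) = 2.
  m_11 = 16*2 - 23 = 9, d_11 = (609 - 9^2)/16 = 528/16 = 33, a_11 = floor((24 + 9)/33) = 1.
  m_12 = 33*1 - 9 = 24, d_12 = (609 - 24^2)/33 = 33/33 = 1, a_12 = floor((24 + 24)/1) = 48.
  m_13 = 1*48 - 24 = 24, d_13 = (609 - 24^2)/1 = 33/1 = 33: (m_13, d_13) = (m_1, d_1) = (24, 33), so from here the quotients repeat a_1, ..., a_12; the period length is 12.
So sqrt(609) = [24; (1, 2, 9, 1, 1, 6, 1, 1, 9, 2, 1, 48)] with period length k = 12.
k is even, so the fundamental solution of x^2 - 609y^2 = 1 is (p_{k-1}, q_{k-1}) = (p_11, q_11); compute convergents through index 11.
Convergents (p_i = a_i*p_{i-1} + p_{i-2}, q_i = a_i*q_{i-1} + q_{i-2} with p_{-2}=0, p_{-1}=1, q_{-2}=1, q_{-1}=0):
  i=0: a_0=24, p_0 = 24*1 + 0 = 24, q_0 = 24*0 + 1 = 1.
  i=1: a_1=1, p_1 = 1*24 + 1 = 25, q_1 = 1*1 + 0 = 1.
  i=2: a_2=2, p_2 = 2*25 + 24 = 74, q_2 = 2*1 + 1 = 3.
  i=3: a_3=9, p_3 = 9*74 + 25 = 691, q_3 = 9*3 + 1 = 28.
  i=4: a_4=1, p_4 = 1*691 + 74 = 765, q_4 = 1*28 + 3 = 31.
  i=5: a_5=1, p_5 = 1*765 + 691 = 1456, q_5 = 1*31 + 28 = 59.
  i=6: a_6=6, p_6 = 6*1456 + 765 = 9501, q_6 = 6*59 + 31 = 385.
  i=7: a_7=1, p_7 = 1*9501 + 1456 = 10957, q_7 = 1*385 + 59 = 444.
  i=8: a_8=1, p_8 = 1*10957 + 9501 = 20458, q_8 = 1*444 + 385 = 829.
  i=9: a_9=9, p_9 = 9*20458 + 10957 = 195079, q_9 = 9*829 + 444 = 7905.
  i=10: a_10=2, p_10 = 2*195079 + 20458 = 410616, q_10 = 2*7905 + 829 = 16639.
  i=11: a_11=1, p_11 = 1*410616 + 195079 = 605695, q_11 = 1*16639 + 7905 = 24544.
Check: 605695^2 - 609*24544^2 = 366866433025 - 366866433024 = 1, so (x, y) = (605695, 24544) solves the equation, and by the theorem it is the least positive solution.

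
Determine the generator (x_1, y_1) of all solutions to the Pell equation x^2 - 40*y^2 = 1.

First expand sqrt(40) as a continued fraction. With x_i = (sqrt(40) + m_i)/d_i and (m_0, d_0) = (0, 1): a_0 = floor(sqrt(40)) = 6, since 6^2 = 36 <= 40 < 49 = 7^2.
Iterate m_{i+1} = d_i*a_i - m_i, d_{i+1} = (40 - m_{i+1}^2)/d_i, a_{i+1} = floor((a_0 + m_{i+1})/d_{i+1}):
  m_1 = 1*6 - 0 = 6, d_1 = (40 - 6^2)/1 = 4/1 = 4, a_1 = floor((6 + 6)/4) = 3.
  m_2 = 4*3 - 6 = 6, d_2 = (40 - 6^2)/4 = 4/4 = 1, a_2 = floor((6 + 6)/1) = 12.
  m_3 = 1*12 - 6 = 6, d_3 = (40 - 6^2)/1 = 4/1 = 4: (m_3, d_3) = (m_1, d_1) = (6, 4), so from here the quotients repeat a_1, a_2; the period length is 2.
So sqrt(40) = [6; (3, 12)] with period length k = 2.
k is even, so the fundamental solution of x^2 - 40y^2 = 1 is (p_{k-1}, q_{k-1}) = (p_1, q_1); compute convergents through index 1.
Convergents (p_i = a_i*p_{i-1} + p_{i-2}, q_i = a_i*q_{i-1} + q_{i-2} with p_{-2}=0, p_{-1}=1, q_{-2}=1, q_{-1}=0):
  i=0: a_0=6, p_0 = 6*1 + 0 = 6, q_0 = 6*0 + 1 = 1.
  i=1: a_1=3, p_1 = 3*6 + 1 = 19, q_1 = 3*1 + 0 = 3.
Check: 19^2 - 40*3^2 = 361 - 360 = 1, so (x, y) = (19, 3) solves the equation, and by the theorem it is the least positive solution.

(x, y) = (19, 3)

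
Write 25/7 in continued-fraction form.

[3; 1, 1, 3]

Run the Euclidean algorithm on 25 and 7; the successive quotients are the partial quotients a_0, a_1, ... (each step inverts the fractional part left over by the previous one):
  25 = 3*7 + 4, so a_0 = 3.
  7 = 1*4 + 3, so a_1 = 1.
  4 = 1*3 + 1, so a_2 = 1.
  3 = 3*1 + 0, so a_3 = 3.
The remainder reaches 0 after 4 divisions, so the expansion has 4 partial quotients, read off in order.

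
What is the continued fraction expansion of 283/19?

[14; 1, 8, 2]

Run the Euclidean algorithm on 283 and 19; the successive quotients are the partial quotients a_0, a_1, ... (each step inverts the fractional part left over by the previous one):
  283 = 14*19 + 17, so a_0 = 14.
  19 = 1*17 + 2, so a_1 = 1.
  17 = 8*2 + 1, so a_2 = 8.
  2 = 2*1 + 0, so a_3 = 2.
The remainder reaches 0 after 4 divisions, so the expansion has 4 partial quotients, read off in order.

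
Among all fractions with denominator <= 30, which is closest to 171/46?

Expand x = 171/46 as a continued fraction with the Euclidean algorithm:
  171 = 3*46 + 33, so a_0 = 3.
  46 = 1*33 + 13, so a_1 = 1.
  33 = 2*13 + 7, so a_2 = 2.
  13 = 1*7 + 6, so a_3 = 1.
  7 = 1*6 + 1, so a_4 = 1.
  6 = 6*1 + 0, so a_5 = 6.
so x = [3; 1, 2, 1, 1, 6].
Convergents (p_i = a_i*p_{i-1} + p_{i-2}, q_i = a_i*q_{i-1} + q_{i-2} with p_{-2}=0, p_{-1}=1, q_{-2}=1, q_{-1}=0), until the denominator exceeds 30:
  i=0: a_0=3, p_0 = 3*1 + 0 = 3, q_0 = 3*0 + 1 = 1.
  i=1: a_1=1, p_1 = 1*3 + 1 = 4, q_1 = 1*1 + 0 = 1.
  i=2: a_2=2, p_2 = 2*4 + 3 = 11, q_2 = 2*1 + 1 = 3.
  i=3: a_3=1, p_3 = 1*11 + 4 = 15, q_3 = 1*3 + 1 = 4.
  i=4: a_4=1, p_4 = 1*15 + 11 = 26, q_4 = 1*4 + 3 = 7.
  i=5: a_5=6, p_5 = 6*26 + 15 = 171, q_5 = 6*7 + 4 = 46.
q_5 = 46 > 30, so the last convergent with denominator <= 30 is p_4/q_4 = 26/7.
The closest fraction with denominator <= 30 is either p_4/q_4 or the intermediate fraction (k*p_4 + p_3)/(k*q_4 + q_3) with the largest k >= 1 whose denominator stays <= 30; these approach x as k grows, and every other convergent or intermediate fraction in range is farther away.
Largest k: floor((30 - q_3)/q_4) = floor((30 - 4)/7) = 3.
That gives (3*26 + 15)/(3*7 + 4) = 93/25.
Compare the errors: |x - 26/7| = |171*7 - 26*46|/(46*7) = 1/322, and |x - 93/25| = |171*25 - 93*46|/(46*25) = 3/1150.
Cross-multiplying, 3*322 = 966 < 1150 = 1*1150, so 3/1150 is smaller: the intermediate fraction 93/25 is closer to x than 26/7.

93/25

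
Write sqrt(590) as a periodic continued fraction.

Write x_i = (sqrt(590) + m_i)/d_i with (m_0, d_0) = (0, 1). a_0 = floor(sqrt(590)) = 24, since 24^2 = 576 <= 590 < 625 = 25^2.
Iterate m_{i+1} = d_i*a_i - m_i, d_{i+1} = (590 - m_{i+1}^2)/d_i, a_{i+1} = floor((a_0 + m_{i+1})/d_{i+1}):
  m_1 = 1*24 - 0 = 24, d_1 = (590 - 24^2)/1 = 14/1 = 14, a_1 = floor((24 + 24)/14) = 3.
  m_2 = 14*3 - 24 = 18, d_2 = (590 - 18^2)/14 = 266/14 = 19, a_2 = floor((24 + 18)/19) = 2.
  m_3 = 19*2 - 18 = 20, d_3 = (590 - 20^2)/19 = 190/19 = 10, a_3 = floor((24 + 20)/10) = 4.
  m_4 = 10*4 - 20 = 20, d_4 = (590 - 20^2)/10 = 190/10 = 19, a_4 = floor((24 + 20)/19) = 2.
  m_5 = 19*2 - 20 = 18, d_5 = (590 - 18^2)/19 = 266/19 = 14, a_5 = floor((24 + 18)/14) = 3.
  m_6 = 14*3 - 18 = 24, d_6 = (590 - 24^2)/14 = 14/14 = 1, a_6 = floor((24 + 24)/1) = 48.
  m_7 = 1*48 - 24 = 24, d_7 = (590 - 24^2)/1 = 14/1 = 14: (m_7, d_7) = (m_1, d_1) = (24, 14), so from here the quotients repeat a_1, ..., a_6; the period length is 6.
Hence the expansion of sqrt(590) is a_0 = 24 followed by the repeating block 3, 2, 4, 2, 3, 48 (period 6).

[24; (3, 2, 4, 2, 3, 48)]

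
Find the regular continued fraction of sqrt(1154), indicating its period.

[33; (1, 32, 1, 66)]

Write x_i = (sqrt(1154) + m_i)/d_i with (m_0, d_0) = (0, 1). a_0 = floor(sqrt(1154)) = 33, since 33^2 = 1089 <= 1154 < 1156 = 34^2.
Iterate m_{i+1} = d_i*a_i - m_i, d_{i+1} = (1154 - m_{i+1}^2)/d_i, a_{i+1} = floor((a_0 + m_{i+1})/d_{i+1}):
  m_1 = 1*33 - 0 = 33, d_1 = (1154 - 33^2)/1 = 65/1 = 65, a_1 = floor((33 + 33)/65) = 1.
  m_2 = 65*1 - 33 = 32, d_2 = (1154 - 32^2)/65 = 130/65 = 2, a_2 = floor((33 + 32)/2) = 32.
  m_3 = 2*32 - 32 = 32, d_3 = (1154 - 32^2)/2 = 130/2 = 65, a_3 = floor((33 + 32)/65) = 1.
  m_4 = 65*1 - 32 = 33, d_4 = (1154 - 33^2)/65 = 65/65 = 1, a_4 = floor((33 + 33)/1) = 66.
  m_5 = 1*66 - 33 = 33, d_5 = (1154 - 33^2)/1 = 65/1 = 65: (m_5, d_5) = (m_1, d_1) = (33, 65), so from here the quotients repeat a_1, ..., a_4; the period length is 4.
Hence the expansion of sqrt(1154) is a_0 = 33 followed by the repeating block 1, 32, 1, 66 (period 4).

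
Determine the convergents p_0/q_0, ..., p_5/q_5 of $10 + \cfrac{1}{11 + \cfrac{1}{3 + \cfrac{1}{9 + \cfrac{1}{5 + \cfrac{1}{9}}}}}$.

Using the convergent recurrence p_i = a_i*p_{i-1} + p_{i-2}, q_i = a_i*q_{i-1} + q_{i-2} with p_{-2}=0, p_{-1}=1, q_{-2}=1, q_{-1}=0:
  i=0: a_0=10, p_0 = 10*1 + 0 = 10, q_0 = 10*0 + 1 = 1.
  i=1: a_1=11, p_1 = 11*10 + 1 = 111, q_1 = 11*1 + 0 = 11.
  i=2: a_2=3, p_2 = 3*111 + 10 = 343, q_2 = 3*11 + 1 = 34.
  i=3: a_3=9, p_3 = 9*343 + 111 = 3198, q_3 = 9*34 + 11 = 317.
  i=4: a_4=5, p_4 = 5*3198 + 343 = 16333, q_4 = 5*317 + 34 = 1619.
  i=5: a_5=9, p_5 = 9*16333 + 3198 = 150195, q_5 = 9*1619 + 317 = 14888.

10/1, 111/11, 343/34, 3198/317, 16333/1619, 150195/14888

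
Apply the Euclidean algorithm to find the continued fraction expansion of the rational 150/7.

[21; 2, 3]

Run the Euclidean algorithm on 150 and 7; the successive quotients are the partial quotients a_0, a_1, ... (each step inverts the fractional part left over by the previous one):
  150 = 21*7 + 3, so a_0 = 21.
  7 = 2*3 + 1, so a_1 = 2.
  3 = 3*1 + 0, so a_2 = 3.
The remainder reaches 0 after 3 divisions, so the expansion has 3 partial quotients, read off in order.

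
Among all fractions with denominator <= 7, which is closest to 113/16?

Expand x = 113/16 as a continued fraction with the Euclidean algorithm:
  113 = 7*16 + 1, so a_0 = 7.
  16 = 16*1 + 0, so a_1 = 16.
so x = [7; 16].
Convergents (p_i = a_i*p_{i-1} + p_{i-2}, q_i = a_i*q_{i-1} + q_{i-2} with p_{-2}=0, p_{-1}=1, q_{-2}=1, q_{-1}=0), until the denominator exceeds 7:
  i=0: a_0=7, p_0 = 7*1 + 0 = 7, q_0 = 7*0 + 1 = 1.
  i=1: a_1=16, p_1 = 16*7 + 1 = 113, q_1 = 16*1 + 0 = 16.
q_1 = 16 > 7, so the last convergent with denominator <= 7 is p_0/q_0 = 7/1.
The closest fraction with denominator <= 7 is either p_0/q_0 or the intermediate fraction (k*p_0 + p_{-1})/(k*q_0 + q_{-1}) with the largest k >= 1 whose denominator stays <= 7; these approach x as k grows, and every other convergent or intermediate fraction in range is farther away.
Largest k: floor((7 - q_{-1})/q_0) = floor((7 - 0)/1) = 7 (using the seeds p_{-1} = 1, q_{-1} = 0).
That gives (7*7 + 1)/(7*1 + 0) = 50/7.
Compare the errors: |x - 7/1| = |113*1 - 7*16|/(16*1) = 1/16, and |x - 50/7| = |113*7 - 50*16|/(16*7) = 9/112.
Cross-multiplying, 1*112 = 112 < 144 = 9*16, so 1/16 is smaller: the convergent 7/1 is closer to x than 50/7.

7/1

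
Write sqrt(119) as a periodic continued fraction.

[10; (1, 9, 1, 20)]

Write x_i = (sqrt(119) + m_i)/d_i with (m_0, d_0) = (0, 1). a_0 = floor(sqrt(119)) = 10, since 10^2 = 100 <= 119 < 121 = 11^2.
Iterate m_{i+1} = d_i*a_i - m_i, d_{i+1} = (119 - m_{i+1}^2)/d_i, a_{i+1} = floor((a_0 + m_{i+1})/d_{i+1}):
  m_1 = 1*10 - 0 = 10, d_1 = (119 - 10^2)/1 = 19/1 = 19, a_1 = floor((10 + 10)/19) = 1.
  m_2 = 19*1 - 10 = 9, d_2 = (119 - 9^2)/19 = 38/19 = 2, a_2 = floor((10 + 9)/2) = 9.
  m_3 = 2*9 - 9 = 9, d_3 = (119 - 9^2)/2 = 38/2 = 19, a_3 = floor((10 + 9)/19) = 1.
  m_4 = 19*1 - 9 = 10, d_4 = (119 - 10^2)/19 = 19/19 = 1, a_4 = floor((10 + 10)/1) = 20.
  m_5 = 1*20 - 10 = 10, d_5 = (119 - 10^2)/1 = 19/1 = 19: (m_5, d_5) = (m_1, d_1) = (10, 19), so from here the quotients repeat a_1, ..., a_4; the period length is 4.
Hence the expansion of sqrt(119) is a_0 = 10 followed by the repeating block 1, 9, 1, 20 (period 4).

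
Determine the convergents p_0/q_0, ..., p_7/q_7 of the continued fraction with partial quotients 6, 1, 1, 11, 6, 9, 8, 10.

6/1, 7/1, 13/2, 150/23, 913/140, 8367/1283, 67849/10404, 686857/105323

Using the convergent recurrence p_i = a_i*p_{i-1} + p_{i-2}, q_i = a_i*q_{i-1} + q_{i-2} with p_{-2}=0, p_{-1}=1, q_{-2}=1, q_{-1}=0:
  i=0: a_0=6, p_0 = 6*1 + 0 = 6, q_0 = 6*0 + 1 = 1.
  i=1: a_1=1, p_1 = 1*6 + 1 = 7, q_1 = 1*1 + 0 = 1.
  i=2: a_2=1, p_2 = 1*7 + 6 = 13, q_2 = 1*1 + 1 = 2.
  i=3: a_3=11, p_3 = 11*13 + 7 = 150, q_3 = 11*2 + 1 = 23.
  i=4: a_4=6, p_4 = 6*150 + 13 = 913, q_4 = 6*23 + 2 = 140.
  i=5: a_5=9, p_5 = 9*913 + 150 = 8367, q_5 = 9*140 + 23 = 1283.
  i=6: a_6=8, p_6 = 8*8367 + 913 = 67849, q_6 = 8*1283 + 140 = 10404.
  i=7: a_7=10, p_7 = 10*67849 + 8367 = 686857, q_7 = 10*10404 + 1283 = 105323.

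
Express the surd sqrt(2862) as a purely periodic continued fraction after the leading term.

[53; (2, 106)]

Write x_i = (sqrt(2862) + m_i)/d_i with (m_0, d_0) = (0, 1). a_0 = floor(sqrt(2862)) = 53, since 53^2 = 2809 <= 2862 < 2916 = 54^2.
Iterate m_{i+1} = d_i*a_i - m_i, d_{i+1} = (2862 - m_{i+1}^2)/d_i, a_{i+1} = floor((a_0 + m_{i+1})/d_{i+1}):
  m_1 = 1*53 - 0 = 53, d_1 = (2862 - 53^2)/1 = 53/1 = 53, a_1 = floor((53 + 53)/53) = 2.
  m_2 = 53*2 - 53 = 53, d_2 = (2862 - 53^2)/53 = 53/53 = 1, a_2 = floor((53 + 53)/1) = 106.
  m_3 = 1*106 - 53 = 53, d_3 = (2862 - 53^2)/1 = 53/1 = 53: (m_3, d_3) = (m_1, d_1) = (53, 53), so from here the quotients repeat a_1, a_2; the period length is 2.
Hence the expansion of sqrt(2862) is a_0 = 53 followed by the repeating block 2, 106 (period 2).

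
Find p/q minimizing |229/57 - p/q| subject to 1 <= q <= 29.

117/29

Expand x = 229/57 as a continued fraction with the Euclidean algorithm:
  229 = 4*57 + 1, so a_0 = 4.
  57 = 57*1 + 0, so a_1 = 57.
so x = [4; 57].
Convergents (p_i = a_i*p_{i-1} + p_{i-2}, q_i = a_i*q_{i-1} + q_{i-2} with p_{-2}=0, p_{-1}=1, q_{-2}=1, q_{-1}=0), until the denominator exceeds 29:
  i=0: a_0=4, p_0 = 4*1 + 0 = 4, q_0 = 4*0 + 1 = 1.
  i=1: a_1=57, p_1 = 57*4 + 1 = 229, q_1 = 57*1 + 0 = 57.
q_1 = 57 > 29, so the last convergent with denominator <= 29 is p_0/q_0 = 4/1.
The closest fraction with denominator <= 29 is either p_0/q_0 or the intermediate fraction (k*p_0 + p_{-1})/(k*q_0 + q_{-1}) with the largest k >= 1 whose denominator stays <= 29; these approach x as k grows, and every other convergent or intermediate fraction in range is farther away.
Largest k: floor((29 - q_{-1})/q_0) = floor((29 - 0)/1) = 29 (using the seeds p_{-1} = 1, q_{-1} = 0).
That gives (29*4 + 1)/(29*1 + 0) = 117/29.
Compare the errors: |x - 4/1| = |229*1 - 4*57|/(57*1) = 1/57, and |x - 117/29| = |229*29 - 117*57|/(57*29) = 28/1653.
Cross-multiplying, 28*57 = 1596 < 1653 = 1*1653, so 28/1653 is smaller: the intermediate fraction 117/29 is closer to x than 4/1.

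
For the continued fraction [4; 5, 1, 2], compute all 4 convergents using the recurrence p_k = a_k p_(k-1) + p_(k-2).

Using the convergent recurrence p_i = a_i*p_{i-1} + p_{i-2}, q_i = a_i*q_{i-1} + q_{i-2} with p_{-2}=0, p_{-1}=1, q_{-2}=1, q_{-1}=0:
  i=0: a_0=4, p_0 = 4*1 + 0 = 4, q_0 = 4*0 + 1 = 1.
  i=1: a_1=5, p_1 = 5*4 + 1 = 21, q_1 = 5*1 + 0 = 5.
  i=2: a_2=1, p_2 = 1*21 + 4 = 25, q_2 = 1*5 + 1 = 6.
  i=3: a_3=2, p_3 = 2*25 + 21 = 71, q_3 = 2*6 + 5 = 17.

4/1, 21/5, 25/6, 71/17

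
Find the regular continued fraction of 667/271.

[2; 2, 5, 1, 20]

Run the Euclidean algorithm on 667 and 271; the successive quotients are the partial quotients a_0, a_1, ... (each step inverts the fractional part left over by the previous one):
  667 = 2*271 + 125, so a_0 = 2.
  271 = 2*125 + 21, so a_1 = 2.
  125 = 5*21 + 20, so a_2 = 5.
  21 = 1*20 + 1, so a_3 = 1.
  20 = 20*1 + 0, so a_4 = 20.
The remainder reaches 0 after 5 divisions, so the expansion has 5 partial quotients, read off in order.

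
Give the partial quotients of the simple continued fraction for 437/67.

Run the Euclidean algorithm on 437 and 67; the successive quotients are the partial quotients a_0, a_1, ... (each step inverts the fractional part left over by the previous one):
  437 = 6*67 + 35, so a_0 = 6.
  67 = 1*35 + 32, so a_1 = 1.
  35 = 1*32 + 3, so a_2 = 1.
  32 = 10*3 + 2, so a_3 = 10.
  3 = 1*2 + 1, so a_4 = 1.
  2 = 2*1 + 0, so a_5 = 2.
The remainder reaches 0 after 6 divisions, so the expansion has 6 partial quotients, read off in order.

[6; 1, 1, 10, 1, 2]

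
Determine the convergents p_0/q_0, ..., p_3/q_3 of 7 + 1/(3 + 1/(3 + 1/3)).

7/1, 22/3, 73/10, 241/33

Using the convergent recurrence p_i = a_i*p_{i-1} + p_{i-2}, q_i = a_i*q_{i-1} + q_{i-2} with p_{-2}=0, p_{-1}=1, q_{-2}=1, q_{-1}=0:
  i=0: a_0=7, p_0 = 7*1 + 0 = 7, q_0 = 7*0 + 1 = 1.
  i=1: a_1=3, p_1 = 3*7 + 1 = 22, q_1 = 3*1 + 0 = 3.
  i=2: a_2=3, p_2 = 3*22 + 7 = 73, q_2 = 3*3 + 1 = 10.
  i=3: a_3=3, p_3 = 3*73 + 22 = 241, q_3 = 3*10 + 3 = 33.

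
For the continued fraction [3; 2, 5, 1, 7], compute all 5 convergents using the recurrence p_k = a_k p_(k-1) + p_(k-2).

3/1, 7/2, 38/11, 45/13, 353/102

Using the convergent recurrence p_i = a_i*p_{i-1} + p_{i-2}, q_i = a_i*q_{i-1} + q_{i-2} with p_{-2}=0, p_{-1}=1, q_{-2}=1, q_{-1}=0:
  i=0: a_0=3, p_0 = 3*1 + 0 = 3, q_0 = 3*0 + 1 = 1.
  i=1: a_1=2, p_1 = 2*3 + 1 = 7, q_1 = 2*1 + 0 = 2.
  i=2: a_2=5, p_2 = 5*7 + 3 = 38, q_2 = 5*2 + 1 = 11.
  i=3: a_3=1, p_3 = 1*38 + 7 = 45, q_3 = 1*11 + 2 = 13.
  i=4: a_4=7, p_4 = 7*45 + 38 = 353, q_4 = 7*13 + 11 = 102.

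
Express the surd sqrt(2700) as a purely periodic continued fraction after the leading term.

[51; (1, 24, 1, 102)]

Write x_i = (sqrt(2700) + m_i)/d_i with (m_0, d_0) = (0, 1). a_0 = floor(sqrt(2700)) = 51, since 51^2 = 2601 <= 2700 < 2704 = 52^2.
Iterate m_{i+1} = d_i*a_i - m_i, d_{i+1} = (2700 - m_{i+1}^2)/d_i, a_{i+1} = floor((a_0 + m_{i+1})/d_{i+1}):
  m_1 = 1*51 - 0 = 51, d_1 = (2700 - 51^2)/1 = 99/1 = 99, a_1 = floor((51 + 51)/99) = 1.
  m_2 = 99*1 - 51 = 48, d_2 = (2700 - 48^2)/99 = 396/99 = 4, a_2 = floor((51 + 48)/4) = 24.
  m_3 = 4*24 - 48 = 48, d_3 = (2700 - 48^2)/4 = 396/4 = 99, a_3 = floor((51 + 48)/99) = 1.
  m_4 = 99*1 - 48 = 51, d_4 = (2700 - 51^2)/99 = 99/99 = 1, a_4 = floor((51 + 51)/1) = 102.
  m_5 = 1*102 - 51 = 51, d_5 = (2700 - 51^2)/1 = 99/1 = 99: (m_5, d_5) = (m_1, d_1) = (51, 99), so from here the quotients repeat a_1, ..., a_4; the period length is 4.
Hence the expansion of sqrt(2700) is a_0 = 51 followed by the repeating block 1, 24, 1, 102 (period 4).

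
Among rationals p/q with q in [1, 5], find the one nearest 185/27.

Expand x = 185/27 as a continued fraction with the Euclidean algorithm:
  185 = 6*27 + 23, so a_0 = 6.
  27 = 1*23 + 4, so a_1 = 1.
  23 = 5*4 + 3, so a_2 = 5.
  4 = 1*3 + 1, so a_3 = 1.
  3 = 3*1 + 0, so a_4 = 3.
so x = [6; 1, 5, 1, 3].
Convergents (p_i = a_i*p_{i-1} + p_{i-2}, q_i = a_i*q_{i-1} + q_{i-2} with p_{-2}=0, p_{-1}=1, q_{-2}=1, q_{-1}=0), until the denominator exceeds 5:
  i=0: a_0=6, p_0 = 6*1 + 0 = 6, q_0 = 6*0 + 1 = 1.
  i=1: a_1=1, p_1 = 1*6 + 1 = 7, q_1 = 1*1 + 0 = 1.
  i=2: a_2=5, p_2 = 5*7 + 6 = 41, q_2 = 5*1 + 1 = 6.
q_2 = 6 > 5, so the last convergent with denominator <= 5 is p_1/q_1 = 7/1.
The closest fraction with denominator <= 5 is either p_1/q_1 or the intermediate fraction (k*p_1 + p_0)/(k*q_1 + q_0) with the largest k >= 1 whose denominator stays <= 5; these approach x as k grows, and every other convergent or intermediate fraction in range is farther away.
Largest k: floor((5 - q_0)/q_1) = floor((5 - 1)/1) = 4.
That gives (4*7 + 6)/(4*1 + 1) = 34/5.
Compare the errors: |x - 7/1| = |185*1 - 7*27|/(27*1) = 4/27, and |x - 34/5| = |185*5 - 34*27|/(27*5) = 7/135.
Cross-multiplying, 7*27 = 189 < 540 = 4*135, so 7/135 is smaller: the intermediate fraction 34/5 is closer to x than 7/1.

34/5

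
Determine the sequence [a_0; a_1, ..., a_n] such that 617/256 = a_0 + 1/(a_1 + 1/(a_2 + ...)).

Run the Euclidean algorithm on 617 and 256; the successive quotients are the partial quotients a_0, a_1, ... (each step inverts the fractional part left over by the previous one):
  617 = 2*256 + 105, so a_0 = 2.
  256 = 2*105 + 46, so a_1 = 2.
  105 = 2*46 + 13, so a_2 = 2.
  46 = 3*13 + 7, so a_3 = 3.
  13 = 1*7 + 6, so a_4 = 1.
  7 = 1*6 + 1, so a_5 = 1.
  6 = 6*1 + 0, so a_6 = 6.
The remainder reaches 0 after 7 divisions, so the expansion has 7 partial quotients, read off in order.

[2; 2, 2, 3, 1, 1, 6]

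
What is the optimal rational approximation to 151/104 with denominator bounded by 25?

29/20

Expand x = 151/104 as a continued fraction with the Euclidean algorithm:
  151 = 1*104 + 47, so a_0 = 1.
  104 = 2*47 + 10, so a_1 = 2.
  47 = 4*10 + 7, so a_2 = 4.
  10 = 1*7 + 3, so a_3 = 1.
  7 = 2*3 + 1, so a_4 = 2.
  3 = 3*1 + 0, so a_5 = 3.
so x = [1; 2, 4, 1, 2, 3].
Convergents (p_i = a_i*p_{i-1} + p_{i-2}, q_i = a_i*q_{i-1} + q_{i-2} with p_{-2}=0, p_{-1}=1, q_{-2}=1, q_{-1}=0), until the denominator exceeds 25:
  i=0: a_0=1, p_0 = 1*1 + 0 = 1, q_0 = 1*0 + 1 = 1.
  i=1: a_1=2, p_1 = 2*1 + 1 = 3, q_1 = 2*1 + 0 = 2.
  i=2: a_2=4, p_2 = 4*3 + 1 = 13, q_2 = 4*2 + 1 = 9.
  i=3: a_3=1, p_3 = 1*13 + 3 = 16, q_3 = 1*9 + 2 = 11.
  i=4: a_4=2, p_4 = 2*16 + 13 = 45, q_4 = 2*11 + 9 = 31.
q_4 = 31 > 25, so the last convergent with denominator <= 25 is p_3/q_3 = 16/11.
The closest fraction with denominator <= 25 is either p_3/q_3 or the intermediate fraction (k*p_3 + p_2)/(k*q_3 + q_2) with the largest k >= 1 whose denominator stays <= 25; these approach x as k grows, and every other convergent or intermediate fraction in range is farther away.
Largest k: floor((25 - q_2)/q_3) = floor((25 - 9)/11) = 1.
That gives (1*16 + 13)/(1*11 + 9) = 29/20.
Compare the errors: |x - 16/11| = |151*11 - 16*104|/(104*11) = 3/1144, and |x - 29/20| = |151*20 - 29*104|/(104*20) = 4/2080.
Cross-multiplying, 4*1144 = 4576 < 6240 = 3*2080, so 4/2080 is smaller: the intermediate fraction 29/20 is closer to x than 16/11.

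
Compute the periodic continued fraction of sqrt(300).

Write x_i = (sqrt(300) + m_i)/d_i with (m_0, d_0) = (0, 1). a_0 = floor(sqrt(300)) = 17, since 17^2 = 289 <= 300 < 324 = 18^2.
Iterate m_{i+1} = d_i*a_i - m_i, d_{i+1} = (300 - m_{i+1}^2)/d_i, a_{i+1} = floor((a_0 + m_{i+1})/d_{i+1}):
  m_1 = 1*17 - 0 = 17, d_1 = (300 - 17^2)/1 = 11/1 = 11, a_1 = floor((17 + 17)/11) = 3.
  m_2 = 11*3 - 17 = 16, d_2 = (300 - 16^2)/11 = 44/11 = 4, a_2 = floor((17 + 16)/4) = 8.
  m_3 = 4*8 - 16 = 16, d_3 = (300 - 16^2)/4 = 44/4 = 11, a_3 = floor((17 + 16)/11) = 3.
  m_4 = 11*3 - 16 = 17, d_4 = (300 - 17^2)/11 = 11/11 = 1, a_4 = floor((17 + 17)/1) = 34.
  m_5 = 1*34 - 17 = 17, d_5 = (300 - 17^2)/1 = 11/1 = 11: (m_5, d_5) = (m_1, d_1) = (17, 11), so from here the quotients repeat a_1, ..., a_4; the period length is 4.
Hence the expansion of sqrt(300) is a_0 = 17 followed by the repeating block 3, 8, 3, 34 (period 4).

[17; (3, 8, 3, 34)]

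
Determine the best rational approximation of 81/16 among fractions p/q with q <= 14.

71/14

Expand x = 81/16 as a continued fraction with the Euclidean algorithm:
  81 = 5*16 + 1, so a_0 = 5.
  16 = 16*1 + 0, so a_1 = 16.
so x = [5; 16].
Convergents (p_i = a_i*p_{i-1} + p_{i-2}, q_i = a_i*q_{i-1} + q_{i-2} with p_{-2}=0, p_{-1}=1, q_{-2}=1, q_{-1}=0), until the denominator exceeds 14:
  i=0: a_0=5, p_0 = 5*1 + 0 = 5, q_0 = 5*0 + 1 = 1.
  i=1: a_1=16, p_1 = 16*5 + 1 = 81, q_1 = 16*1 + 0 = 16.
q_1 = 16 > 14, so the last convergent with denominator <= 14 is p_0/q_0 = 5/1.
The closest fraction with denominator <= 14 is either p_0/q_0 or the intermediate fraction (k*p_0 + p_{-1})/(k*q_0 + q_{-1}) with the largest k >= 1 whose denominator stays <= 14; these approach x as k grows, and every other convergent or intermediate fraction in range is farther away.
Largest k: floor((14 - q_{-1})/q_0) = floor((14 - 0)/1) = 14 (using the seeds p_{-1} = 1, q_{-1} = 0).
That gives (14*5 + 1)/(14*1 + 0) = 71/14.
Compare the errors: |x - 5/1| = |81*1 - 5*16|/(16*1) = 1/16, and |x - 71/14| = |81*14 - 71*16|/(16*14) = 2/224.
Cross-multiplying, 2*16 = 32 < 224 = 1*224, so 2/224 is smaller: the intermediate fraction 71/14 is closer to x than 5/1.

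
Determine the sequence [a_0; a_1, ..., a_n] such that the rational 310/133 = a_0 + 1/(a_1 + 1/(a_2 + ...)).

[2; 3, 44]

Run the Euclidean algorithm on 310 and 133; the successive quotients are the partial quotients a_0, a_1, ... (each step inverts the fractional part left over by the previous one):
  310 = 2*133 + 44, so a_0 = 2.
  133 = 3*44 + 1, so a_1 = 3.
  44 = 44*1 + 0, so a_2 = 44.
The remainder reaches 0 after 3 divisions, so the expansion has 3 partial quotients, read off in order.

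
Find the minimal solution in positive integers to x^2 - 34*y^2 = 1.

(x, y) = (35, 6)

First expand sqrt(34) as a continued fraction. With x_i = (sqrt(34) + m_i)/d_i and (m_0, d_0) = (0, 1): a_0 = floor(sqrt(34)) = 5, since 5^2 = 25 <= 34 < 36 = 6^2.
Iterate m_{i+1} = d_i*a_i - m_i, d_{i+1} = (34 - m_{i+1}^2)/d_i, a_{i+1} = floor((a_0 + m_{i+1})/d_{i+1}):
  m_1 = 1*5 - 0 = 5, d_1 = (34 - 5^2)/1 = 9/1 = 9, a_1 = floor((5 + 5)/9) = 1.
  m_2 = 9*1 - 5 = 4, d_2 = (34 - 4^2)/9 = 18/9 = 2, a_2 = floor((5 + 4)/2) = 4.
  m_3 = 2*4 - 4 = 4, d_3 = (34 - 4^2)/2 = 18/2 = 9, a_3 = floor((5 + 4)/9) = 1.
  m_4 = 9*1 - 4 = 5, d_4 = (34 - 5^2)/9 = 9/9 = 1, a_4 = floor((5 + 5)/1) = 10.
  m_5 = 1*10 - 5 = 5, d_5 = (34 - 5^2)/1 = 9/1 = 9: (m_5, d_5) = (m_1, d_1) = (5, 9), so from here the quotients repeat a_1, ..., a_4; the period length is 4.
So sqrt(34) = [5; (1, 4, 1, 10)] with period length k = 4.
k is even, so the fundamental solution of x^2 - 34y^2 = 1 is (p_{k-1}, q_{k-1}) = (p_3, q_3); compute convergents through index 3.
Convergents (p_i = a_i*p_{i-1} + p_{i-2}, q_i = a_i*q_{i-1} + q_{i-2} with p_{-2}=0, p_{-1}=1, q_{-2}=1, q_{-1}=0):
  i=0: a_0=5, p_0 = 5*1 + 0 = 5, q_0 = 5*0 + 1 = 1.
  i=1: a_1=1, p_1 = 1*5 + 1 = 6, q_1 = 1*1 + 0 = 1.
  i=2: a_2=4, p_2 = 4*6 + 5 = 29, q_2 = 4*1 + 1 = 5.
  i=3: a_3=1, p_3 = 1*29 + 6 = 35, q_3 = 1*5 + 1 = 6.
Check: 35^2 - 34*6^2 = 1225 - 1224 = 1, so (x, y) = (35, 6) solves the equation, and by the theorem it is the least positive solution.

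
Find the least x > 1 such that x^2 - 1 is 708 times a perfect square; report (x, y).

First expand sqrt(708) as a continued fraction. With x_i = (sqrt(708) + m_i)/d_i and (m_0, d_0) = (0, 1): a_0 = floor(sqrt(708)) = 26, since 26^2 = 676 <= 708 < 729 = 27^2.
Iterate m_{i+1} = d_i*a_i - m_i, d_{i+1} = (708 - m_{i+1}^2)/d_i, a_{i+1} = floor((a_0 + m_{i+1})/d_{i+1}):
  m_1 = 1*26 - 0 = 26, d_1 = (708 - 26^2)/1 = 32/1 = 32, a_1 = floor((26 + 26)/32) = 1.
  m_2 = 32*1 - 26 = 6, d_2 = (708 - 6^2)/32 = 672/32 = 21, a_2 = floor((26 + 6)/21) = 1.
  m_3 = 21*1 - 6 = 15, d_3 = (708 - 15^2)/21 = 483/21 = 23, a_3 = floor((26 + 15)/23) = 1.
  m_4 = 23*1 - 15 = 8, d_4 = (708 - 8^2)/23 = 644/23 = 28, a_4 = floor((26 + 8)/28) = 1.
  m_5 = 28*1 - 8 = 20, d_5 = (708 - 20^2)/28 = 308/28 = 11, a_5 = floor((26 + 20)/11) = 4.
  m_6 = 11*4 - 20 = 24, d_6 = (708 - 24^2)/11 = 132/11 = 12, a_6 = floor((26 + 24)/12) = 4.
  m_7 = 12*4 - 24 = 24, d_7 = (708 - 24^2)/12 = 132/12 = 11, a_7 = floor((26 + 24)/11) = 4.
  m_8 = 11*4 - 24 = 20, d_8 = (708 - 20^2)/11 = 308/11 = 28, a_8 = floor((26 + 20)/28) = 1.
  m_9 = 28*1 - 20 = 8, d_9 = (708 - 8^2)/28 = 644/28 = 23, a_9 = floor((26 + 8)/23) = 1.
  m_10 = 23*1 - 8 = 15, d_10 = (708 - 15^2)/23 = 483/23 = 21, a_10 = floor((26 + 15)/21) = 1.
  m_11 = 21*1 - 15 = 6, d_11 = (708 - 6^2)/21 = 672/21 = 32, a_11 = floor((26 + 6)/32) = 1.
  m_12 = 32*1 - 6 = 26, d_12 = (708 - 26^2)/32 = 32/32 = 1, a_12 = floor((26 + 26)/1) = 52.
  m_13 = 1*52 - 26 = 26, d_13 = (708 - 26^2)/1 = 32/1 = 32: (m_13, d_13) = (m_1, d_1) = (26, 32), so from here the quotients repeat a_1, ..., a_12; the period length is 12.
So sqrt(708) = [26; (1, 1, 1, 1, 4, 4, 4, 1, 1, 1, 1, 52)] with period length k = 12.
k is even, so the fundamental solution of x^2 - 708y^2 = 1 is (p_{k-1}, q_{k-1}) = (p_11, q_11); compute convergents through index 11.
Convergents (p_i = a_i*p_{i-1} + p_{i-2}, q_i = a_i*q_{i-1} + q_{i-2} with p_{-2}=0, p_{-1}=1, q_{-2}=1, q_{-1}=0):
  i=0: a_0=26, p_0 = 26*1 + 0 = 26, q_0 = 26*0 + 1 = 1.
  i=1: a_1=1, p_1 = 1*26 + 1 = 27, q_1 = 1*1 + 0 = 1.
  i=2: a_2=1, p_2 = 1*27 + 26 = 53, q_2 = 1*1 + 1 = 2.
  i=3: a_3=1, p_3 = 1*53 + 27 = 80, q_3 = 1*2 + 1 = 3.
  i=4: a_4=1, p_4 = 1*80 + 53 = 133, q_4 = 1*3 + 2 = 5.
  i=5: a_5=4, p_5 = 4*133 + 80 = 612, q_5 = 4*5 + 3 = 23.
  i=6: a_6=4, p_6 = 4*612 + 133 = 2581, q_6 = 4*23 + 5 = 97.
  i=7: a_7=4, p_7 = 4*2581 + 612 = 10936, q_7 = 4*97 + 23 = 411.
  i=8: a_8=1, p_8 = 1*10936 + 2581 = 13517, q_8 = 1*411 + 97 = 508.
  i=9: a_9=1, p_9 = 1*13517 + 10936 = 24453, q_9 = 1*508 + 411 = 919.
  i=10: a_10=1, p_10 = 1*24453 + 13517 = 37970, q_10 = 1*919 + 508 = 1427.
  i=11: a_11=1, p_11 = 1*37970 + 24453 = 62423, q_11 = 1*1427 + 919 = 2346.
Check: 62423^2 - 708*2346^2 = 3896630929 - 3896630928 = 1, so (x, y) = (62423, 2346) solves the equation, and by the theorem it is the least positive solution.

(x, y) = (62423, 2346)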